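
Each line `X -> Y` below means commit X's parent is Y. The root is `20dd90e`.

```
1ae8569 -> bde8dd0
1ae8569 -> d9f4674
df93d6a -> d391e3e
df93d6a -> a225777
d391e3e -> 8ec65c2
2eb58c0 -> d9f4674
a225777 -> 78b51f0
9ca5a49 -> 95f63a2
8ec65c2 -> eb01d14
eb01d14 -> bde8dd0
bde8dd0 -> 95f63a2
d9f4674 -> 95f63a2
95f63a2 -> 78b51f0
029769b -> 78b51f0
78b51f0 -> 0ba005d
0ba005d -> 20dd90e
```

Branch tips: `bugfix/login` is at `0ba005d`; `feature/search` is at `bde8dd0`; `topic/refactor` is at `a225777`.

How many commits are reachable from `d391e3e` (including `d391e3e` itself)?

Walking parent pointers from d391e3e: reachable set = {0ba005d, 20dd90e, 78b51f0, 8ec65c2, 95f63a2, bde8dd0, d391e3e, eb01d14}.
That is 8 commits.

8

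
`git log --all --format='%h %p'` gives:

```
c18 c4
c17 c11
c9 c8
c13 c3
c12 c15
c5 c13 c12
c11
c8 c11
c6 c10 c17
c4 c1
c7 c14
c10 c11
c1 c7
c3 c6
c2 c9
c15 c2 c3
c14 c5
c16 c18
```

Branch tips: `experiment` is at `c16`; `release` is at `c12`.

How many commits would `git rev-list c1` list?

Walking parent pointers from c1: reachable set = {c1, c10, c11, c12, c13, c14, c15, c17, c2, c3, c5, c6, c7, c8, c9}.
That is 15 commits.

15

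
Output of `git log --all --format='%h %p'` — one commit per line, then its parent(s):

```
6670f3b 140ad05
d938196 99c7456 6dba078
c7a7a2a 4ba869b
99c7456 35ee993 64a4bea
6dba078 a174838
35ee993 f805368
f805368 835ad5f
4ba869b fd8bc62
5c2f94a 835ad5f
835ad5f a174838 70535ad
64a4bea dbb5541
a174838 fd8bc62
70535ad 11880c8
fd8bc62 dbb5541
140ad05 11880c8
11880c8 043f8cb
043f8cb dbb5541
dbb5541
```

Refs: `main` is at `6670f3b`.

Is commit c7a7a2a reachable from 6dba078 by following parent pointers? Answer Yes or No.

No

Ancestors of 6dba078: {6dba078, a174838, dbb5541, fd8bc62}.
c7a7a2a is not in that set, so it is not an ancestor of 6dba078.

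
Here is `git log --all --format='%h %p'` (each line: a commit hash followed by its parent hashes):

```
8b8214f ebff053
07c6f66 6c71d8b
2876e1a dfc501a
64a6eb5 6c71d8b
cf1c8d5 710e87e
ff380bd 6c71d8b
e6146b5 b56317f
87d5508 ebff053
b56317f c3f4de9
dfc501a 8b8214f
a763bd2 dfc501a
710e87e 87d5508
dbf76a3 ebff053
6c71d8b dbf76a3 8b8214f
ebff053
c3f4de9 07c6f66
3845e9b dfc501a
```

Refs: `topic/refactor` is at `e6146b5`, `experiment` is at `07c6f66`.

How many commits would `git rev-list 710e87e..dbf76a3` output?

1

Reachable from dbf76a3: {dbf76a3, ebff053}.
Reachable from 710e87e: {710e87e, 87d5508, ebff053}.
In dbf76a3's history but not 710e87e's: {dbf76a3} — 1 commit.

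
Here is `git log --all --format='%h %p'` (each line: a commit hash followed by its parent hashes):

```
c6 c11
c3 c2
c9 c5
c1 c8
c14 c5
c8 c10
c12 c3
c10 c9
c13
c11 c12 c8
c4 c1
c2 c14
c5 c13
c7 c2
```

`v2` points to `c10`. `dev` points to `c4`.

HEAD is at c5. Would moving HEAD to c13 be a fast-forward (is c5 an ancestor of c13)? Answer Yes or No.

No

A fast-forward from c5 to c13 is possible iff c5 is an ancestor of c13.
Ancestors of c13: {c13}.
c5 is not among them, so fast-forward is not possible.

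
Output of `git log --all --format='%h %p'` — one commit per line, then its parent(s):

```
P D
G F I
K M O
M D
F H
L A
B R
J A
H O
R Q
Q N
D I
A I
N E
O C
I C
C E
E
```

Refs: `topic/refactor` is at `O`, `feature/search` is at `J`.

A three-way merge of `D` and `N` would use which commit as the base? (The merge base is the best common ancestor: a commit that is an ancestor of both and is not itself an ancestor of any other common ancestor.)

Ancestors of D: {C, D, E, I}.
Ancestors of N: {E, N}.
Common ancestors: {E}.
The only common ancestor is E, so it is the merge base.

E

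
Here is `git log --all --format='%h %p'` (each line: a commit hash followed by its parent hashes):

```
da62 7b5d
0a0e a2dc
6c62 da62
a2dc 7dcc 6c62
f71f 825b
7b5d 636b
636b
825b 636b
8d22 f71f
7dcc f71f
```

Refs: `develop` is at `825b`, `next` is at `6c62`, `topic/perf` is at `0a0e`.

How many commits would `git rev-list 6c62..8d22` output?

3

Reachable from 8d22: {636b, 825b, 8d22, f71f}.
Reachable from 6c62: {636b, 6c62, 7b5d, da62}.
In 8d22's history but not 6c62's: {825b, 8d22, f71f} — 3 commits.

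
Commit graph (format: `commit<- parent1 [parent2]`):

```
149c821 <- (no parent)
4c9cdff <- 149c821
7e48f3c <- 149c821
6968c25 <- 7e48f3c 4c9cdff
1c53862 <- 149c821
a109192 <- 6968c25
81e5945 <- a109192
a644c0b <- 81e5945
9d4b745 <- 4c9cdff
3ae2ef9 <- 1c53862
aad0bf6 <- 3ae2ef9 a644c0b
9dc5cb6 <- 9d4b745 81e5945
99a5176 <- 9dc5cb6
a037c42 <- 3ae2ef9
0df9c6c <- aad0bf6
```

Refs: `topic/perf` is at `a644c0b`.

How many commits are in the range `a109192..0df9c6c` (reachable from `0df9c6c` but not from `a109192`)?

Reachable from 0df9c6c: {0df9c6c, 149c821, 1c53862, 3ae2ef9, 4c9cdff, 6968c25, 7e48f3c, 81e5945, a109192, a644c0b, aad0bf6}.
Reachable from a109192: {149c821, 4c9cdff, 6968c25, 7e48f3c, a109192}.
In 0df9c6c's history but not a109192's: {0df9c6c, 1c53862, 3ae2ef9, 81e5945, a644c0b, aad0bf6} — 6 commits.

6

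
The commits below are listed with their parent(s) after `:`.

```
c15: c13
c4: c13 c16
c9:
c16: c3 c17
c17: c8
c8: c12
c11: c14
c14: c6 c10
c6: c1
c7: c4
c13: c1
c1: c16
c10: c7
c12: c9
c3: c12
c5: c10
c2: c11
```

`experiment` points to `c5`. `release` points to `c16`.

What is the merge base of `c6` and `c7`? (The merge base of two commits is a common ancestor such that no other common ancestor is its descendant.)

Ancestors of c6: {c1, c12, c16, c17, c3, c6, c8, c9}.
Ancestors of c7: {c1, c12, c13, c16, c17, c3, c4, c7, c8, c9}.
Common ancestors: {c1, c12, c16, c17, c3, c8, c9}.
Among these, c1 is not an ancestor of any other common ancestor — it is the merge base.

c1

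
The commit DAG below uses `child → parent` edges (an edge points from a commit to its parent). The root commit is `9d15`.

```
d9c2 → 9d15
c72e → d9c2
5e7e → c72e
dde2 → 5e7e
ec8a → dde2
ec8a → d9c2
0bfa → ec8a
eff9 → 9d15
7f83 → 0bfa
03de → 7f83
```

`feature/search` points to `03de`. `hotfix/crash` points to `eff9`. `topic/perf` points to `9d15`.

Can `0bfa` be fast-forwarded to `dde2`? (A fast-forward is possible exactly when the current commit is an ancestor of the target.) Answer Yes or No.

No

A fast-forward from 0bfa to dde2 is possible iff 0bfa is an ancestor of dde2.
Ancestors of dde2: {5e7e, 9d15, c72e, d9c2, dde2}.
0bfa is not among them, so fast-forward is not possible.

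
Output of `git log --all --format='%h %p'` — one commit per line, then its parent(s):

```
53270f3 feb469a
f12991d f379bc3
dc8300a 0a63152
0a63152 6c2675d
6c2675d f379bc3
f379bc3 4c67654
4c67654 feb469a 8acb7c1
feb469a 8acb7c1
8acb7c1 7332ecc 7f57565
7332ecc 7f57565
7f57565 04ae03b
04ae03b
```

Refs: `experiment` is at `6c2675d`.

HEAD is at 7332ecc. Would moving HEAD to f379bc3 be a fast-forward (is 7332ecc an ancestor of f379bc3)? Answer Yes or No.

Yes

A fast-forward from 7332ecc to f379bc3 is possible iff 7332ecc is an ancestor of f379bc3.
Ancestors of f379bc3: {04ae03b, 4c67654, 7332ecc, 7f57565, 8acb7c1, f379bc3, feb469a}.
7332ecc is among them, so fast-forward is possible.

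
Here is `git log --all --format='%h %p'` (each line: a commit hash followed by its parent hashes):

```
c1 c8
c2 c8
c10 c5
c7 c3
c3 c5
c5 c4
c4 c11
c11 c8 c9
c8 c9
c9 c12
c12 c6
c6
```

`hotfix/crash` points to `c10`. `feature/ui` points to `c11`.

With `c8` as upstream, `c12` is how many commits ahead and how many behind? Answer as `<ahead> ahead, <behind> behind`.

0 ahead, 2 behind

Reachable from c12: {c12, c6}.
Reachable from c8: {c12, c6, c8, c9}.
Only in c12's history (ahead): {} — 0.
Only in c8's history (behind): {c8, c9} — 2.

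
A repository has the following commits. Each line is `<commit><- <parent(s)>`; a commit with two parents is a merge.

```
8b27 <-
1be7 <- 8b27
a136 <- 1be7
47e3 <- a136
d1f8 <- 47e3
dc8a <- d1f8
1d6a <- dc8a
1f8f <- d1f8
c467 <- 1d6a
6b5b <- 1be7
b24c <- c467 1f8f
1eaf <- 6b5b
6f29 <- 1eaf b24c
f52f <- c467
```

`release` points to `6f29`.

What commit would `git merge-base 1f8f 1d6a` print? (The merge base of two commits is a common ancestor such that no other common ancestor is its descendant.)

Ancestors of 1f8f: {1be7, 1f8f, 47e3, 8b27, a136, d1f8}.
Ancestors of 1d6a: {1be7, 1d6a, 47e3, 8b27, a136, d1f8, dc8a}.
Common ancestors: {1be7, 47e3, 8b27, a136, d1f8}.
Among these, d1f8 is not an ancestor of any other common ancestor — it is the merge base.

d1f8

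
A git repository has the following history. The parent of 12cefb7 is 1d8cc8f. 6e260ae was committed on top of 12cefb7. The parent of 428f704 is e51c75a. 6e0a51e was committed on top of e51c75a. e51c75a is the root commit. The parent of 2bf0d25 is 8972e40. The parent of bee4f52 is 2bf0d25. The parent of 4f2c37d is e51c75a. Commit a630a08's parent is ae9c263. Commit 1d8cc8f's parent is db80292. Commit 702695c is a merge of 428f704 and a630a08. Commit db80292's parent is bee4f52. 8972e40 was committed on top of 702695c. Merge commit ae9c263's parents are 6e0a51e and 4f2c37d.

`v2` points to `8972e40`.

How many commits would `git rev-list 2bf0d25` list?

9

Walking parent pointers from 2bf0d25: reachable set = {2bf0d25, 428f704, 4f2c37d, 6e0a51e, 702695c, 8972e40, a630a08, ae9c263, e51c75a}.
That is 9 commits.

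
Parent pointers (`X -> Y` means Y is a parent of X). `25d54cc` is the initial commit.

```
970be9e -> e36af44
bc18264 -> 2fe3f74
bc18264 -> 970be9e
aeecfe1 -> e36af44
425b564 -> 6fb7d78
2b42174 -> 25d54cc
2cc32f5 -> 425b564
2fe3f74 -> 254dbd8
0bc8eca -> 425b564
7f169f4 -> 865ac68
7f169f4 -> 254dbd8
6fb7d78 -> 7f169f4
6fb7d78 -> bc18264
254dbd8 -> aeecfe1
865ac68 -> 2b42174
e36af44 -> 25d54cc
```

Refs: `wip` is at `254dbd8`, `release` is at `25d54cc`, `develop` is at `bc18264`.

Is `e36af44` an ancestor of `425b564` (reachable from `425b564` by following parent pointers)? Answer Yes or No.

Yes

Ancestors of 425b564 (commits reachable by following parents): {254dbd8, 25d54cc, 2b42174, 2fe3f74, 425b564, 6fb7d78, 7f169f4, 865ac68, 970be9e, aeecfe1, bc18264, e36af44}.
e36af44 is in that set, so it is an ancestor of 425b564.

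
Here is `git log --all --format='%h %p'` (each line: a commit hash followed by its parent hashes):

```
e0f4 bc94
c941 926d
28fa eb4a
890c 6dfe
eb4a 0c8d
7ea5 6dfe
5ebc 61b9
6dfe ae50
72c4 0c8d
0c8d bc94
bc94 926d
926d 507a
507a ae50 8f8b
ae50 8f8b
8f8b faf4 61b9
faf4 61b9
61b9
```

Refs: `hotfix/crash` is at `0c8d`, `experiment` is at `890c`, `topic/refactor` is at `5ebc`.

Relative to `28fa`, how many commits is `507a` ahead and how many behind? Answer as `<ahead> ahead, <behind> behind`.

Reachable from 507a: {507a, 61b9, 8f8b, ae50, faf4}.
Reachable from 28fa: {0c8d, 28fa, 507a, 61b9, 8f8b, 926d, ae50, bc94, eb4a, faf4}.
Only in 507a's history (ahead): {} — 0.
Only in 28fa's history (behind): {0c8d, 28fa, 926d, bc94, eb4a} — 5.

0 ahead, 5 behind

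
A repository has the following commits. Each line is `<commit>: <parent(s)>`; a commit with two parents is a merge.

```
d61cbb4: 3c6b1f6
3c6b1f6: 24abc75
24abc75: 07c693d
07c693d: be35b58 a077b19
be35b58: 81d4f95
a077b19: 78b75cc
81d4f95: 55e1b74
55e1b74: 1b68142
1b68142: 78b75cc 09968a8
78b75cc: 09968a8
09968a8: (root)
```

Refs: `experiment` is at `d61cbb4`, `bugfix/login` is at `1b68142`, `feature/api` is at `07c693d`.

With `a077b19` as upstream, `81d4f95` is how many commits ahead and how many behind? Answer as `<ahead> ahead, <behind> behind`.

Reachable from 81d4f95: {09968a8, 1b68142, 55e1b74, 78b75cc, 81d4f95}.
Reachable from a077b19: {09968a8, 78b75cc, a077b19}.
Only in 81d4f95's history (ahead): {1b68142, 55e1b74, 81d4f95} — 3.
Only in a077b19's history (behind): {a077b19} — 1.

3 ahead, 1 behind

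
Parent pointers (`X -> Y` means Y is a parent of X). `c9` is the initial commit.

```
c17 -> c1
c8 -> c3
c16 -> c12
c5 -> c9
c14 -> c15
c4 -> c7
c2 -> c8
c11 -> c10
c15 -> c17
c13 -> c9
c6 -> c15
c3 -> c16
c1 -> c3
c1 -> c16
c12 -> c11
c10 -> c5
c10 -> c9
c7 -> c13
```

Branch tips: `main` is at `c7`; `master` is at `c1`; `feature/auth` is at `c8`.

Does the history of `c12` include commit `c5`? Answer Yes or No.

Ancestors of c12 (commits reachable by following parents): {c10, c11, c12, c5, c9}.
c5 is in that set, so it is an ancestor of c12.

Yes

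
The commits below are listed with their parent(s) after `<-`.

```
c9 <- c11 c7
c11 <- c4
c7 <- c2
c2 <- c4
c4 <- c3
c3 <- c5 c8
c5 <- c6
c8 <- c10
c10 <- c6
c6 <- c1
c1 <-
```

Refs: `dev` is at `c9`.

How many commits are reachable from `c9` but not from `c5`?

8

Reachable from c9: {c1, c10, c11, c2, c3, c4, c5, c6, c7, c8, c9}.
Reachable from c5: {c1, c5, c6}.
In c9's history but not c5's: {c10, c11, c2, c3, c4, c7, c8, c9} — 8 commits.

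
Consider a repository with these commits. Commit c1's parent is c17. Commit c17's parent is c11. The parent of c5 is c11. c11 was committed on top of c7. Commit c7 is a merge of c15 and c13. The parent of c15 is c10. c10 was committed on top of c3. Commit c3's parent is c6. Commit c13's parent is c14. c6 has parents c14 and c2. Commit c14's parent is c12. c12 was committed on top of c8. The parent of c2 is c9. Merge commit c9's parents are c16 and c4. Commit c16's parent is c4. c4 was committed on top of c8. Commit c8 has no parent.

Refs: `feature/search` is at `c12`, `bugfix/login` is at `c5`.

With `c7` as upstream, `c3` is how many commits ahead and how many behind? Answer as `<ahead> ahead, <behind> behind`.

Reachable from c3: {c12, c14, c16, c2, c3, c4, c6, c8, c9}.
Reachable from c7: {c10, c12, c13, c14, c15, c16, c2, c3, c4, c6, c7, c8, c9}.
Only in c3's history (ahead): {} — 0.
Only in c7's history (behind): {c10, c13, c15, c7} — 4.

0 ahead, 4 behind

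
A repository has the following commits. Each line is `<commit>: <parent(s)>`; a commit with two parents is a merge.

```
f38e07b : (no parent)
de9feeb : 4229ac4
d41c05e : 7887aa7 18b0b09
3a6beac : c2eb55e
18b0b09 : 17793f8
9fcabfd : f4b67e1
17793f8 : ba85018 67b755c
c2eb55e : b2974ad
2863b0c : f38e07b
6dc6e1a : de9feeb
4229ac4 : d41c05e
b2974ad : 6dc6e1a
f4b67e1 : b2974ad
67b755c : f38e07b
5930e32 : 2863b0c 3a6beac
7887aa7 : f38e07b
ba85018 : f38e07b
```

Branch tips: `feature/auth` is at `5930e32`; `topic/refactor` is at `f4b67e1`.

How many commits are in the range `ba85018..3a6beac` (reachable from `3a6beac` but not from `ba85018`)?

11

Reachable from 3a6beac: {17793f8, 18b0b09, 3a6beac, 4229ac4, 67b755c, 6dc6e1a, 7887aa7, b2974ad, ba85018, c2eb55e, d41c05e, de9feeb, f38e07b}.
Reachable from ba85018: {ba85018, f38e07b}.
In 3a6beac's history but not ba85018's: {17793f8, 18b0b09, 3a6beac, 4229ac4, 67b755c, 6dc6e1a, 7887aa7, b2974ad, c2eb55e, d41c05e, de9feeb} — 11 commits.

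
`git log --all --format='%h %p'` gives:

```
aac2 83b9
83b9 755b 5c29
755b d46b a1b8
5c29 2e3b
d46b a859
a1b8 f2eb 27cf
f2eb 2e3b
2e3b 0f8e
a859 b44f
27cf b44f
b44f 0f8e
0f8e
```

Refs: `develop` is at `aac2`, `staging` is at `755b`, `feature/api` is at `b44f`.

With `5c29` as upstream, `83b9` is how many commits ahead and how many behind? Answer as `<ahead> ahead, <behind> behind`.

8 ahead, 0 behind

Reachable from 83b9: {0f8e, 27cf, 2e3b, 5c29, 755b, 83b9, a1b8, a859, b44f, d46b, f2eb}.
Reachable from 5c29: {0f8e, 2e3b, 5c29}.
Only in 83b9's history (ahead): {27cf, 755b, 83b9, a1b8, a859, b44f, d46b, f2eb} — 8.
Only in 5c29's history (behind): {} — 0.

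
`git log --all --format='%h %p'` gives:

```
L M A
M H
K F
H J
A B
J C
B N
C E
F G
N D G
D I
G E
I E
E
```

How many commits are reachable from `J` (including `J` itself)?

3

Walking parent pointers from J: reachable set = {C, E, J}.
That is 3 commits.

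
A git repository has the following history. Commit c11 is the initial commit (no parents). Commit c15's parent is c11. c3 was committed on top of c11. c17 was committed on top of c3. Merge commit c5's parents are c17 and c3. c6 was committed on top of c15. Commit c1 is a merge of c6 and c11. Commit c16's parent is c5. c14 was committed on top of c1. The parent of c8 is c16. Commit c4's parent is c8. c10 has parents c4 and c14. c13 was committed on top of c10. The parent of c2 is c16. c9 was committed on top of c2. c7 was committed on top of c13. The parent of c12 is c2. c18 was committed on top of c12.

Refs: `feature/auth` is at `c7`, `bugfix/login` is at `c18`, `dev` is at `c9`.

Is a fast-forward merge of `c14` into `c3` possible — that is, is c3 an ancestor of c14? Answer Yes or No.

A fast-forward from c3 to c14 is possible iff c3 is an ancestor of c14.
Ancestors of c14: {c1, c11, c14, c15, c6}.
c3 is not among them, so fast-forward is not possible.

No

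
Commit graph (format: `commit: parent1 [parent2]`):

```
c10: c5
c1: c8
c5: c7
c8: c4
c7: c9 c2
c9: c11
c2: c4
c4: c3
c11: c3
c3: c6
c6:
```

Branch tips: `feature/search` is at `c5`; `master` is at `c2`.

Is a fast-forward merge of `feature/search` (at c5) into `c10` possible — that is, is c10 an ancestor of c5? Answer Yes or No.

A fast-forward from c10 to c5 is possible iff c10 is an ancestor of c5.
Ancestors of c5: {c11, c2, c3, c4, c5, c6, c7, c9}.
c10 is not among them, so fast-forward is not possible.

No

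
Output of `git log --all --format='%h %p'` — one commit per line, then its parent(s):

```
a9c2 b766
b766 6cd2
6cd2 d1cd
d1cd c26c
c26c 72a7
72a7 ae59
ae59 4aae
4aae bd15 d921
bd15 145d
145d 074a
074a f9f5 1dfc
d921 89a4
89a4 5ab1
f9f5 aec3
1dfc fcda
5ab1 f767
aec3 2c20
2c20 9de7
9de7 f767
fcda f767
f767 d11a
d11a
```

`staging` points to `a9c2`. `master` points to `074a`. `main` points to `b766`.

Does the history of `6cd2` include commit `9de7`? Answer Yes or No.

Ancestors of 6cd2 (commits reachable by following parents): {074a, 145d, 1dfc, 2c20, 4aae, 5ab1, 6cd2, 72a7, 89a4, 9de7, ae59, aec3, bd15, c26c, d11a, d1cd, d921, f767, f9f5, fcda}.
9de7 is in that set, so it is an ancestor of 6cd2.

Yes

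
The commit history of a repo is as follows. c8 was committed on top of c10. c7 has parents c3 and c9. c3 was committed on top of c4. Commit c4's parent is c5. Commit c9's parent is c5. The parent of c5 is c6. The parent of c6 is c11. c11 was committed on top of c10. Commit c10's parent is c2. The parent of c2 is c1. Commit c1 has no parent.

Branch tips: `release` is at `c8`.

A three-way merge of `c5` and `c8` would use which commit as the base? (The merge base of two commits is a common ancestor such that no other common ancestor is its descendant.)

Ancestors of c5: {c1, c10, c11, c2, c5, c6}.
Ancestors of c8: {c1, c10, c2, c8}.
Common ancestors: {c1, c10, c2}.
Among these, c10 is not an ancestor of any other common ancestor — it is the merge base.

c10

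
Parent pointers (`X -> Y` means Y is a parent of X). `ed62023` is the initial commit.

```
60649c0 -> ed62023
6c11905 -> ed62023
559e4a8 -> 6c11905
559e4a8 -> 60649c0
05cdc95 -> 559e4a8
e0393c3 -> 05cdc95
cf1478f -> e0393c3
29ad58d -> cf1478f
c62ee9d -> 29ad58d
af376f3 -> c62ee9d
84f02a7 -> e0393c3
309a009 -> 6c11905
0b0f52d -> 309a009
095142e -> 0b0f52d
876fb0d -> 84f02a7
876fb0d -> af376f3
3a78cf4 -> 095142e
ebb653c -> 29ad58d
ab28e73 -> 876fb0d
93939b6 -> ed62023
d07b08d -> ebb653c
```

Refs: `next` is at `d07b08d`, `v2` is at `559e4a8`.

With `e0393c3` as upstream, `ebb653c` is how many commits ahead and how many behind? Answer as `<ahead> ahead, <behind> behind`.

3 ahead, 0 behind

Reachable from ebb653c: {05cdc95, 29ad58d, 559e4a8, 60649c0, 6c11905, cf1478f, e0393c3, ebb653c, ed62023}.
Reachable from e0393c3: {05cdc95, 559e4a8, 60649c0, 6c11905, e0393c3, ed62023}.
Only in ebb653c's history (ahead): {29ad58d, cf1478f, ebb653c} — 3.
Only in e0393c3's history (behind): {} — 0.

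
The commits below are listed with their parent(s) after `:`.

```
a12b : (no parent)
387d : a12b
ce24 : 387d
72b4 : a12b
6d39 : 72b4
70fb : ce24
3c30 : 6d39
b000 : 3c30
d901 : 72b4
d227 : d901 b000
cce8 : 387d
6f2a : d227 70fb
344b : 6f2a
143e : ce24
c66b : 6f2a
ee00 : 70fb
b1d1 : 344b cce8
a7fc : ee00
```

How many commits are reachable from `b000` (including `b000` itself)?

Walking parent pointers from b000: reachable set = {3c30, 6d39, 72b4, a12b, b000}.
That is 5 commits.

5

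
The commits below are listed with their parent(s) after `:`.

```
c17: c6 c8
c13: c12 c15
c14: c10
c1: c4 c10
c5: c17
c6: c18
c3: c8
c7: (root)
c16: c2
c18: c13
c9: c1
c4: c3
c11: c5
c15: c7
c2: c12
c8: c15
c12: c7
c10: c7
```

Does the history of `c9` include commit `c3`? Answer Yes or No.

Yes

Ancestors of c9 (commits reachable by following parents): {c1, c10, c15, c3, c4, c7, c8, c9}.
c3 is in that set, so it is an ancestor of c9.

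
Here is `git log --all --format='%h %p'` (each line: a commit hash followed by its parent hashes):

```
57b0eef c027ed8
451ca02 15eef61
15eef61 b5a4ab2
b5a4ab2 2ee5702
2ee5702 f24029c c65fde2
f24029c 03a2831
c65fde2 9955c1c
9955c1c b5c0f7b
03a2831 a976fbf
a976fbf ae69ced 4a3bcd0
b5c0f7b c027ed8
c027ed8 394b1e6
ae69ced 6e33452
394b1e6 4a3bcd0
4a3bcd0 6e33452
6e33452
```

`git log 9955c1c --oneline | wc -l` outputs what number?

Walking parent pointers from 9955c1c: reachable set = {394b1e6, 4a3bcd0, 6e33452, 9955c1c, b5c0f7b, c027ed8}.
That is 6 commits.

6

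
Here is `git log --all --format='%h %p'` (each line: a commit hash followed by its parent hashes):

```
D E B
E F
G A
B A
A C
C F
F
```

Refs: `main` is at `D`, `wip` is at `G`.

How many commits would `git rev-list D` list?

6

Walking parent pointers from D: reachable set = {A, B, C, D, E, F}.
That is 6 commits.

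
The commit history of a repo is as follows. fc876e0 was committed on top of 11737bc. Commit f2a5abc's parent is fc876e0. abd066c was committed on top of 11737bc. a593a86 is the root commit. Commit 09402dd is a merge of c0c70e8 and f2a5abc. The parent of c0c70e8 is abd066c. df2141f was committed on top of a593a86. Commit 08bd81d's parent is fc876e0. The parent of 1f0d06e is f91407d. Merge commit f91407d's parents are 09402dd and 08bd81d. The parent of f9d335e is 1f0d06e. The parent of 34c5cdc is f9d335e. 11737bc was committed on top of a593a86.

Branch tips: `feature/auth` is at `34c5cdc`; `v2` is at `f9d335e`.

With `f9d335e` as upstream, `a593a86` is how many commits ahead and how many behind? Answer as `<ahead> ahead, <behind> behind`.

0 ahead, 10 behind

Reachable from a593a86: {a593a86}.
Reachable from f9d335e: {08bd81d, 09402dd, 11737bc, 1f0d06e, a593a86, abd066c, c0c70e8, f2a5abc, f91407d, f9d335e, fc876e0}.
Only in a593a86's history (ahead): {} — 0.
Only in f9d335e's history (behind): {08bd81d, 09402dd, 11737bc, 1f0d06e, abd066c, c0c70e8, f2a5abc, f91407d, f9d335e, fc876e0} — 10.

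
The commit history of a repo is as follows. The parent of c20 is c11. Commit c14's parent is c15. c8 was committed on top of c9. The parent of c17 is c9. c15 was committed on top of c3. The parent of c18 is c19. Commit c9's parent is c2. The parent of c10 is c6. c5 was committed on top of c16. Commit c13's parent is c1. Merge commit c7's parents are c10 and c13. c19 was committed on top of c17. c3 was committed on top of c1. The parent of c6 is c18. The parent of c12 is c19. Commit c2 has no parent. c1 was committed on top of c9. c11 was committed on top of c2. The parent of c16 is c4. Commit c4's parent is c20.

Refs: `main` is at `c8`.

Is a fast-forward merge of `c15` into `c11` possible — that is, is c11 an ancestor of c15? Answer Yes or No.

A fast-forward from c11 to c15 is possible iff c11 is an ancestor of c15.
Ancestors of c15: {c1, c15, c2, c3, c9}.
c11 is not among them, so fast-forward is not possible.

No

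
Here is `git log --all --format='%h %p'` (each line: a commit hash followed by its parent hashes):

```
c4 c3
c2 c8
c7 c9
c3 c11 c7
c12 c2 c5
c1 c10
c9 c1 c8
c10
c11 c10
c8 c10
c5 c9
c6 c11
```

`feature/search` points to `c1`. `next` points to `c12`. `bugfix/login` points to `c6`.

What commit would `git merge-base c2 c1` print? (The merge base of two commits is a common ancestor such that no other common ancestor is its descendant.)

c10

Ancestors of c2: {c10, c2, c8}.
Ancestors of c1: {c1, c10}.
Common ancestors: {c10}.
The only common ancestor is c10, so it is the merge base.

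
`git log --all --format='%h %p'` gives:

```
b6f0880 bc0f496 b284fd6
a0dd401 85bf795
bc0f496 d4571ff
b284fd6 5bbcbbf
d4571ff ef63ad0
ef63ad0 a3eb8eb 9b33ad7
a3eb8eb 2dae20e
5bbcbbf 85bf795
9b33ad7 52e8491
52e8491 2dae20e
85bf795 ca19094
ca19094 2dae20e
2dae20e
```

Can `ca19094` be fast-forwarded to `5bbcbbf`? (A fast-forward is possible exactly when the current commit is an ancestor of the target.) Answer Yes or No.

Yes

A fast-forward from ca19094 to 5bbcbbf is possible iff ca19094 is an ancestor of 5bbcbbf.
Ancestors of 5bbcbbf: {2dae20e, 5bbcbbf, 85bf795, ca19094}.
ca19094 is among them, so fast-forward is possible.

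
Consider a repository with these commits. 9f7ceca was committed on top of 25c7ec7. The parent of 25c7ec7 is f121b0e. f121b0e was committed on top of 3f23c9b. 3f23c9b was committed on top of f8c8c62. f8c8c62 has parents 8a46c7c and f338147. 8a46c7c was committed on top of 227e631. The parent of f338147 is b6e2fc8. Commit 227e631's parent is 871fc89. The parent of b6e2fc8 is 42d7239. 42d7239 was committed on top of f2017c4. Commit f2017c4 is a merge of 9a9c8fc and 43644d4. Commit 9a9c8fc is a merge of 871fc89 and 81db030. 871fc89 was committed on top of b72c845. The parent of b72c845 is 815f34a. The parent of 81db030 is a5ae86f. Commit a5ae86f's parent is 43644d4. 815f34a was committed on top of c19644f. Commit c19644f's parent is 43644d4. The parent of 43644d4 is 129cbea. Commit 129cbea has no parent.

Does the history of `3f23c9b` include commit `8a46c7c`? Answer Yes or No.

Ancestors of 3f23c9b (commits reachable by following parents): {129cbea, 227e631, 3f23c9b, 42d7239, 43644d4, 815f34a, 81db030, 871fc89, 8a46c7c, 9a9c8fc, a5ae86f, b6e2fc8, b72c845, c19644f, f2017c4, f338147, f8c8c62}.
8a46c7c is in that set, so it is an ancestor of 3f23c9b.

Yes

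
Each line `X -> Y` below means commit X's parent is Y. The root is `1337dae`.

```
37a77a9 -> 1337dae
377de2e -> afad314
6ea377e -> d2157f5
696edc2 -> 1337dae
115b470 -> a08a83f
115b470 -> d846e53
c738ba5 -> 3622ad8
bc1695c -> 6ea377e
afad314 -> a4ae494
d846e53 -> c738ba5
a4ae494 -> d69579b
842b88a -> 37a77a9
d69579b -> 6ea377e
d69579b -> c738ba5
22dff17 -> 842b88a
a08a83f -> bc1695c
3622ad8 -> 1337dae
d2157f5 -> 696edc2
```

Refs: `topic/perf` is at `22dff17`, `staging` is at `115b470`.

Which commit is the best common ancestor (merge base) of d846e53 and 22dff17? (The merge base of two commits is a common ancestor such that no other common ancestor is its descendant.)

1337dae

Ancestors of d846e53: {1337dae, 3622ad8, c738ba5, d846e53}.
Ancestors of 22dff17: {1337dae, 22dff17, 37a77a9, 842b88a}.
Common ancestors: {1337dae}.
The only common ancestor is 1337dae, so it is the merge base.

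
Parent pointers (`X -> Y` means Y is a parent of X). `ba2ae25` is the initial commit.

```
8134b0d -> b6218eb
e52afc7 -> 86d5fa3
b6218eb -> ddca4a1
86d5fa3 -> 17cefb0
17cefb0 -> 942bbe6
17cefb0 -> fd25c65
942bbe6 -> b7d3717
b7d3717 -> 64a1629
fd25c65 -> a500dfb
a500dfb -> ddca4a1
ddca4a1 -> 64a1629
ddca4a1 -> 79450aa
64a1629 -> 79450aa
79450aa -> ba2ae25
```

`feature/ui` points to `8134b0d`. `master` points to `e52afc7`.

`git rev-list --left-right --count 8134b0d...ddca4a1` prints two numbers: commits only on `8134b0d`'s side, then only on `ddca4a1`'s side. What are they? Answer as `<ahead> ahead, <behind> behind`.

2 ahead, 0 behind

Reachable from 8134b0d: {64a1629, 79450aa, 8134b0d, b6218eb, ba2ae25, ddca4a1}.
Reachable from ddca4a1: {64a1629, 79450aa, ba2ae25, ddca4a1}.
Only in 8134b0d's history (ahead): {8134b0d, b6218eb} — 2.
Only in ddca4a1's history (behind): {} — 0.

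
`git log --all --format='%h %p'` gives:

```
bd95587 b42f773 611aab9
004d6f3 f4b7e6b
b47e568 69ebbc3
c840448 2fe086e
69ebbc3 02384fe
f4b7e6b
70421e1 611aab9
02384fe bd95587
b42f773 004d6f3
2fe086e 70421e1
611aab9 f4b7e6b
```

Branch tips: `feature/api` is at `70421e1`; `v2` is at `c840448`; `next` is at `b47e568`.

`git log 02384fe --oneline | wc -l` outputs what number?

Walking parent pointers from 02384fe: reachable set = {004d6f3, 02384fe, 611aab9, b42f773, bd95587, f4b7e6b}.
That is 6 commits.

6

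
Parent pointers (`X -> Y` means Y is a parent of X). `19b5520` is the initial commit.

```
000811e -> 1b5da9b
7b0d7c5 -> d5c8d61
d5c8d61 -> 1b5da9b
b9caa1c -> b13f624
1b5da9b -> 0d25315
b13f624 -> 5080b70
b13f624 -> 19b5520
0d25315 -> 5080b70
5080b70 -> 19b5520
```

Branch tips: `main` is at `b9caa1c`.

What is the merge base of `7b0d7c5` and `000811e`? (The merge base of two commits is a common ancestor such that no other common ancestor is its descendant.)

Ancestors of 7b0d7c5: {0d25315, 19b5520, 1b5da9b, 5080b70, 7b0d7c5, d5c8d61}.
Ancestors of 000811e: {000811e, 0d25315, 19b5520, 1b5da9b, 5080b70}.
Common ancestors: {0d25315, 19b5520, 1b5da9b, 5080b70}.
Among these, 1b5da9b is not an ancestor of any other common ancestor — it is the merge base.

1b5da9b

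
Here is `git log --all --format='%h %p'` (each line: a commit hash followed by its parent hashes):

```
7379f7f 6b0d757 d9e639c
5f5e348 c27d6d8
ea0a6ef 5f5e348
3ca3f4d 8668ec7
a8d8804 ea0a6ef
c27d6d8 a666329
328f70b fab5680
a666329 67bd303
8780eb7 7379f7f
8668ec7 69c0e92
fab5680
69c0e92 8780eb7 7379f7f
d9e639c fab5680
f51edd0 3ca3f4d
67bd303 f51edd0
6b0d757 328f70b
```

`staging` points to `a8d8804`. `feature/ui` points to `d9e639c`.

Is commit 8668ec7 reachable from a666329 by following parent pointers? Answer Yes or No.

Yes

Ancestors of a666329 (commits reachable by following parents): {328f70b, 3ca3f4d, 67bd303, 69c0e92, 6b0d757, 7379f7f, 8668ec7, 8780eb7, a666329, d9e639c, f51edd0, fab5680}.
8668ec7 is in that set, so it is an ancestor of a666329.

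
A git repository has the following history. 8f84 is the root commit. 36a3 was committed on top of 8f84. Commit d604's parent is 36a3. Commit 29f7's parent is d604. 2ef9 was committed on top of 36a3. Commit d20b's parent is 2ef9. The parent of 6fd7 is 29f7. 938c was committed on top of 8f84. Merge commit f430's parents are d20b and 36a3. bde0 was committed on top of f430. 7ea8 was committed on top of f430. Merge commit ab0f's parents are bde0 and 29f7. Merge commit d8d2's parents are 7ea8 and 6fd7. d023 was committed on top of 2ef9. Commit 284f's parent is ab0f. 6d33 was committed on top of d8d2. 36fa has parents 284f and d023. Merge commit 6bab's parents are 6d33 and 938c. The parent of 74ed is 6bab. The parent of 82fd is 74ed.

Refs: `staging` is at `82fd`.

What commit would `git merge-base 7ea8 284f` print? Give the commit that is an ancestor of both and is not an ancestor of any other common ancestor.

f430

Ancestors of 7ea8: {2ef9, 36a3, 7ea8, 8f84, d20b, f430}.
Ancestors of 284f: {284f, 29f7, 2ef9, 36a3, 8f84, ab0f, bde0, d20b, d604, f430}.
Common ancestors: {2ef9, 36a3, 8f84, d20b, f430}.
Among these, f430 is not an ancestor of any other common ancestor — it is the merge base.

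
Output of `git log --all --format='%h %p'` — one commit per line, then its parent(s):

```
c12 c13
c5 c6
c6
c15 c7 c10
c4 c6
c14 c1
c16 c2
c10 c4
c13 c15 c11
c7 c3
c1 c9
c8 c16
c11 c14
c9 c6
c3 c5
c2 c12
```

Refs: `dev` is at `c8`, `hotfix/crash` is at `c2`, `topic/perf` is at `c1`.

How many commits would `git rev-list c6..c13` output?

11

Reachable from c13: {c1, c10, c11, c13, c14, c15, c3, c4, c5, c6, c7, c9}.
Reachable from c6: {c6}.
In c13's history but not c6's: {c1, c10, c11, c13, c14, c15, c3, c4, c5, c7, c9} — 11 commits.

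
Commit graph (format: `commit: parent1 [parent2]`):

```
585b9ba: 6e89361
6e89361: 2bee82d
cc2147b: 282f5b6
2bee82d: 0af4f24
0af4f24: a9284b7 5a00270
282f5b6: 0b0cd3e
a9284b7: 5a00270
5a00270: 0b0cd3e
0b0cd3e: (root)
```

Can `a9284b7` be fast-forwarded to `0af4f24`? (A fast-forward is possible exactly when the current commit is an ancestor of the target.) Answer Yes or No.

A fast-forward from a9284b7 to 0af4f24 is possible iff a9284b7 is an ancestor of 0af4f24.
Ancestors of 0af4f24: {0af4f24, 0b0cd3e, 5a00270, a9284b7}.
a9284b7 is among them, so fast-forward is possible.

Yes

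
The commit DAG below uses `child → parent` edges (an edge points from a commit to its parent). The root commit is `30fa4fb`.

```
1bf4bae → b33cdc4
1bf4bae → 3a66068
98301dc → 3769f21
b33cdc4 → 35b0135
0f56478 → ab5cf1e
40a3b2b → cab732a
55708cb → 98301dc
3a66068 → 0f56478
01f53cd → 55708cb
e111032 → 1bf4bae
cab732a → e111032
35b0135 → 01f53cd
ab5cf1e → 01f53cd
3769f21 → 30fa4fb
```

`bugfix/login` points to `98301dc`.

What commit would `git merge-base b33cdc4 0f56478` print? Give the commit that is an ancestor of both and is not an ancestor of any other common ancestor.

01f53cd

Ancestors of b33cdc4: {01f53cd, 30fa4fb, 35b0135, 3769f21, 55708cb, 98301dc, b33cdc4}.
Ancestors of 0f56478: {01f53cd, 0f56478, 30fa4fb, 3769f21, 55708cb, 98301dc, ab5cf1e}.
Common ancestors: {01f53cd, 30fa4fb, 3769f21, 55708cb, 98301dc}.
Among these, 01f53cd is not an ancestor of any other common ancestor — it is the merge base.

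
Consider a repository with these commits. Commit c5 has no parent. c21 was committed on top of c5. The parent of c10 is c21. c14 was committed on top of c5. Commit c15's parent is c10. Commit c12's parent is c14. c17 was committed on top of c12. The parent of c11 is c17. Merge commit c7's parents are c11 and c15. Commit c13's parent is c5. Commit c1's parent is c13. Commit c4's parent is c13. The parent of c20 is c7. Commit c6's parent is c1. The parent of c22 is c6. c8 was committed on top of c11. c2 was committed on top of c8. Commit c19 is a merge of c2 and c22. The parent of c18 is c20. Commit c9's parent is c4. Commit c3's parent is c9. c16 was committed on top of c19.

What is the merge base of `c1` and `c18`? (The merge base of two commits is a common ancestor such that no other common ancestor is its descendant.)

c5

Ancestors of c1: {c1, c13, c5}.
Ancestors of c18: {c10, c11, c12, c14, c15, c17, c18, c20, c21, c5, c7}.
Common ancestors: {c5}.
The only common ancestor is c5, so it is the merge base.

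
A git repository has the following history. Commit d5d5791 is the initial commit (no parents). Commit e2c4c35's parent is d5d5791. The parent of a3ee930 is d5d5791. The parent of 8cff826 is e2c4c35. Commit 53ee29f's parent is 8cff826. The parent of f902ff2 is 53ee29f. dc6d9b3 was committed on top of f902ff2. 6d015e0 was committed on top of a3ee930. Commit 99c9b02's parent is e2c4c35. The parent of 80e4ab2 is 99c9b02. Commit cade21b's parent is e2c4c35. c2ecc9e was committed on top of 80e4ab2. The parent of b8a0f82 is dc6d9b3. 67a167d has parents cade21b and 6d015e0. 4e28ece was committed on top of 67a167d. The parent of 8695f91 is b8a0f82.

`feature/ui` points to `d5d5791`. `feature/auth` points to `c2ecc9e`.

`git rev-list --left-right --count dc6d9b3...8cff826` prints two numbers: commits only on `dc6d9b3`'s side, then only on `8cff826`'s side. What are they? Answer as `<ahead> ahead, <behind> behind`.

Reachable from dc6d9b3: {53ee29f, 8cff826, d5d5791, dc6d9b3, e2c4c35, f902ff2}.
Reachable from 8cff826: {8cff826, d5d5791, e2c4c35}.
Only in dc6d9b3's history (ahead): {53ee29f, dc6d9b3, f902ff2} — 3.
Only in 8cff826's history (behind): {} — 0.

3 ahead, 0 behind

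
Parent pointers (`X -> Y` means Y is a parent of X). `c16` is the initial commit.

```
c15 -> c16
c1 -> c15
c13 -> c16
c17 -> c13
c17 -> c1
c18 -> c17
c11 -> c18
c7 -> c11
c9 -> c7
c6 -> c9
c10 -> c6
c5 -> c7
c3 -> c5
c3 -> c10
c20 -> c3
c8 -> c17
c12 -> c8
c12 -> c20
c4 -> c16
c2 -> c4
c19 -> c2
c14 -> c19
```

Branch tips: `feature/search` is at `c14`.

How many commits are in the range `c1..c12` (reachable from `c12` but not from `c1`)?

13

Reachable from c12: {c1, c10, c11, c12, c13, c15, c16, c17, c18, c20, c3, c5, c6, c7, c8, c9}.
Reachable from c1: {c1, c15, c16}.
In c12's history but not c1's: {c10, c11, c12, c13, c17, c18, c20, c3, c5, c6, c7, c8, c9} — 13 commits.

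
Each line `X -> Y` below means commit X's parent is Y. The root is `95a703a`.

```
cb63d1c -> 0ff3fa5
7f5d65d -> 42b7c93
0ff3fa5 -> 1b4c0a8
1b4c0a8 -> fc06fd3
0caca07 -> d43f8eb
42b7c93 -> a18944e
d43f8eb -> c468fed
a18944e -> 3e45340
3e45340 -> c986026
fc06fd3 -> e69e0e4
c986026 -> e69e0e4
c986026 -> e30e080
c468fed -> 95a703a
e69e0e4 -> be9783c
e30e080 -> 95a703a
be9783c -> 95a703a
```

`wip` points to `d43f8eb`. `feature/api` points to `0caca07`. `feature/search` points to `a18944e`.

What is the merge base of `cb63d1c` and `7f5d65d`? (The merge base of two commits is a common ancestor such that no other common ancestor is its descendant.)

e69e0e4

Ancestors of cb63d1c: {0ff3fa5, 1b4c0a8, 95a703a, be9783c, cb63d1c, e69e0e4, fc06fd3}.
Ancestors of 7f5d65d: {3e45340, 42b7c93, 7f5d65d, 95a703a, a18944e, be9783c, c986026, e30e080, e69e0e4}.
Common ancestors: {95a703a, be9783c, e69e0e4}.
Among these, e69e0e4 is not an ancestor of any other common ancestor — it is the merge base.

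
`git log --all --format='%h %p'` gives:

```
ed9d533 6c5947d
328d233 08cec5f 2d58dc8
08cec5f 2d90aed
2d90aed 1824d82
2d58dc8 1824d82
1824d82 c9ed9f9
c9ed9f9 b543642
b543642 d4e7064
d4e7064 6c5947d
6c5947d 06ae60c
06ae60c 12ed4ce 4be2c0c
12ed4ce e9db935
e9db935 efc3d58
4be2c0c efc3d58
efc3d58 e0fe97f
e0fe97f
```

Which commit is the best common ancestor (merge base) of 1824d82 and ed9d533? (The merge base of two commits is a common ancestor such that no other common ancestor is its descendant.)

Ancestors of 1824d82: {06ae60c, 12ed4ce, 1824d82, 4be2c0c, 6c5947d, b543642, c9ed9f9, d4e7064, e0fe97f, e9db935, efc3d58}.
Ancestors of ed9d533: {06ae60c, 12ed4ce, 4be2c0c, 6c5947d, e0fe97f, e9db935, ed9d533, efc3d58}.
Common ancestors: {06ae60c, 12ed4ce, 4be2c0c, 6c5947d, e0fe97f, e9db935, efc3d58}.
Among these, 6c5947d is not an ancestor of any other common ancestor — it is the merge base.

6c5947d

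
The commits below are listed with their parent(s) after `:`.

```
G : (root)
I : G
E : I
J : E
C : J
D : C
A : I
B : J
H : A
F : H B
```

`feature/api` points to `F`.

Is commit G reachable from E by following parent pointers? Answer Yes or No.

Ancestors of E (commits reachable by following parents): {E, G, I}.
G is in that set, so it is an ancestor of E.

Yes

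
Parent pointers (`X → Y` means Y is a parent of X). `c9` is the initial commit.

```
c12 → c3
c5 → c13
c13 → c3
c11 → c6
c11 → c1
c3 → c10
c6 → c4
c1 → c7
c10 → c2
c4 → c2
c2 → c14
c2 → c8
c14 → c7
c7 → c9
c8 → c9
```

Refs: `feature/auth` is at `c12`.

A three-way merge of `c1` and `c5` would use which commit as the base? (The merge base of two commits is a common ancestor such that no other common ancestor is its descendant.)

c7

Ancestors of c1: {c1, c7, c9}.
Ancestors of c5: {c10, c13, c14, c2, c3, c5, c7, c8, c9}.
Common ancestors: {c7, c9}.
Among these, c7 is not an ancestor of any other common ancestor — it is the merge base.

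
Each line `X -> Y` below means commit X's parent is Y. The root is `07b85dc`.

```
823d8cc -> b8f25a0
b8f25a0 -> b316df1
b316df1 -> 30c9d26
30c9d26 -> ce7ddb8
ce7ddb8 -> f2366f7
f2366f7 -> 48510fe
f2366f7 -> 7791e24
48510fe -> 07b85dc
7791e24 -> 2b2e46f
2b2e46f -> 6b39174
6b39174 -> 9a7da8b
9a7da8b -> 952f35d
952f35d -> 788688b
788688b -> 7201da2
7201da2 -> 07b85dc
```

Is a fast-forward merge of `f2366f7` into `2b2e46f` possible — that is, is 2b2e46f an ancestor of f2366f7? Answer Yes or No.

A fast-forward from 2b2e46f to f2366f7 is possible iff 2b2e46f is an ancestor of f2366f7.
Ancestors of f2366f7: {07b85dc, 2b2e46f, 48510fe, 6b39174, 7201da2, 7791e24, 788688b, 952f35d, 9a7da8b, f2366f7}.
2b2e46f is among them, so fast-forward is possible.

Yes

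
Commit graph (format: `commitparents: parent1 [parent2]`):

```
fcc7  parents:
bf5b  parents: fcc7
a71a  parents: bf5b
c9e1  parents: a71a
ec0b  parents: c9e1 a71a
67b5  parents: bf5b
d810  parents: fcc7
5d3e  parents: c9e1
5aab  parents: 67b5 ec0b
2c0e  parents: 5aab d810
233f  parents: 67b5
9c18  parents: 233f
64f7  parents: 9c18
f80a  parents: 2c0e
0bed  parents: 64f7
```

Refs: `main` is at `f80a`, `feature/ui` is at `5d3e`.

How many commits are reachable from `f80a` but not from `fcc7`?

9

Reachable from f80a: {2c0e, 5aab, 67b5, a71a, bf5b, c9e1, d810, ec0b, f80a, fcc7}.
Reachable from fcc7: {fcc7}.
In f80a's history but not fcc7's: {2c0e, 5aab, 67b5, a71a, bf5b, c9e1, d810, ec0b, f80a} — 9 commits.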